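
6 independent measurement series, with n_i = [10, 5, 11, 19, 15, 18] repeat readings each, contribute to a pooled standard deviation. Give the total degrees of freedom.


nu = sum_i (n_i - 1)
nu = ((10 - 1) + (5 - 1) + (11 - 1) + (19 - 1) + (15 - 1) + (18 - 1))
nu = 9 + 4 + 10 + 18 + 14 + 17
nu = 72

72


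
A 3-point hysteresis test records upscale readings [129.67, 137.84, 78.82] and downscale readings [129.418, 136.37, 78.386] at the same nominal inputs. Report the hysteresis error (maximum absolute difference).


|129.67 - 129.418| = 0.2520
|137.84 - 136.37| = 1.4700
|78.82 - 78.386| = 0.4340
hysteresis = max(diffs) = 1.4700

1.4700


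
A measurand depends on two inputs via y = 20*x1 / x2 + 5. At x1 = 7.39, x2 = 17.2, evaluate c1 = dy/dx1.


y = 20*x1 / x2 + 5
dy/dx1 = 20/x2
Evaluate at x2 = 17.2: c1 = 20 / 17.2
c1 = 1.1628

1.1628


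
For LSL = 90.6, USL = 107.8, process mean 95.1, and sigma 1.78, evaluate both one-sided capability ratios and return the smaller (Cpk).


Cpu = (USL - mean) / (3*sigma) = (107.8 - 95.1) / (3*1.78) = 2.3783
Cpl = (mean - LSL) / (3*sigma) = (95.1 - 90.6) / (3*1.78) = 0.8427
Cpk = min(Cpu, Cpl) = 0.8427

0.8427


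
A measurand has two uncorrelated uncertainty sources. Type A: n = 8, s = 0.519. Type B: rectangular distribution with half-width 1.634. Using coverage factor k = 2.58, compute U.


u_A = s / sqrt(n) = 0.519 / sqrt(8) = 0.18349421
u_B = half_width / sqrt(3) = 1.634 / sqrt(3) = 0.94339034
uc = sqrt(u_A^2 + u_B^2) = sqrt(0.18349421^2 + 0.94339034^2) = 0.96106996
U = k * uc = 2.58 * 0.96106996
U = 2.4796

2.4796


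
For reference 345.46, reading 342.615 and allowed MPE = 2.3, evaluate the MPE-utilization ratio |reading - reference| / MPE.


e = indication - reference = 342.615 - 345.46 = -2.8450
|e| = 2.8450
ratio = |e| / MPE = 2.8450 / 2.3
ratio = 1.2370

1.2370


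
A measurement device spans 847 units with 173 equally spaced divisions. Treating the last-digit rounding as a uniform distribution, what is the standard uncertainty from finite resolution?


resolution = range / divisions
resolution = 847 / 173 = 4.8959538
u_res = resolution / (2*sqrt(3))
u_res = 4.8959538 / 3.4641016
u_res = 1.4133

1.4133


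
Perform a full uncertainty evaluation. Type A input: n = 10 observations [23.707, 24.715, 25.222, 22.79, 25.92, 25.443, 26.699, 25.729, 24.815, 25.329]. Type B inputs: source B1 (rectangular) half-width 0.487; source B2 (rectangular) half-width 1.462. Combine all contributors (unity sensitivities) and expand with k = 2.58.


mean = (23.707 + 24.715 + 25.222 + 22.79 + 25.92 + 25.443 + 26.699 + 25.729 + 24.815 + 25.329) / 10 = 25.0369
s = sqrt(sum((x - mean)^2)/(n-1)) = 1.1193251
u_A = s / sqrt(n) = 1.1193251 / sqrt(10) = 0.35396168
u_B1 = 0.487 / sqrt(3) = 0.28116958
u_B2 = 1.462 / sqrt(3) = 0.84408609
uc = sqrt(0.35396168^2 + 0.28116958^2 + 0.84408609^2) = 0.95751059
U = k * uc = 2.58 * 0.95751059
U = 2.4704

2.4704


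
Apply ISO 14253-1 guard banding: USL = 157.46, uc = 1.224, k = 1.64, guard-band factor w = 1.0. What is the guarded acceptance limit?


U = k * uc = 1.64 * 1.224 = 2.00736
guard band g = w * U = 1.0 * 2.00736 = 2.00736
AL = USL - g = 157.46 - 2.00736
AL = 155.4526

155.4526


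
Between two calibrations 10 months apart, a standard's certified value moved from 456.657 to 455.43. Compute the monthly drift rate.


rate = (v2 - v1) / months
= (455.43 - 456.657) / 10
= -1.2270 / 10
= -0.1227

-0.1227


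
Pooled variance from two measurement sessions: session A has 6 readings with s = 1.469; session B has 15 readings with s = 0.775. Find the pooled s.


s_p = sqrt(((n1-1)*s1^2 + (n2-1)*s2^2) / (n1+n2-2))
numerator = (6-1)*1.469^2 + (15-1)*0.775^2 = 10.789805 + 8.40875 = 19.198555
denominator = 6 + 15 - 2 = 19
s_p^2 = 19.198555 / 19 = 1.0104503
s_p = sqrt(1.0104503) = 1.0052

1.0052


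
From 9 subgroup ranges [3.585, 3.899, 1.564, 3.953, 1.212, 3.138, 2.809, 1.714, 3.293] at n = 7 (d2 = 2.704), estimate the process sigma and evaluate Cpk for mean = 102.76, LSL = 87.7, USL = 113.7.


R_bar = (3.585 + 3.899 + 1.564 + 3.953 + 1.212 + 3.138 + 2.809 + 1.714 + 3.293) / 9 = 2.7963333
sigma = R_bar / d2 = 2.7963333 / 2.704 = 1.0341469
Cp = (USL - LSL)/(6*sigma) = (113.7 - 87.7)/(6*1.0341469) = 4.1902
Cpu = (113.7 - 102.76)/(3*1.0341469) = 3.5263
Cpl = (102.76 - 87.7)/(3*1.0341469) = 4.8542
Cpk = min(Cpu, Cpl) = 3.5263

3.5263


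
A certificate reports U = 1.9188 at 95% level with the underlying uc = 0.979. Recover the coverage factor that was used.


k = U / uc
k = 1.9188 / 0.979
k = 1.96

1.96


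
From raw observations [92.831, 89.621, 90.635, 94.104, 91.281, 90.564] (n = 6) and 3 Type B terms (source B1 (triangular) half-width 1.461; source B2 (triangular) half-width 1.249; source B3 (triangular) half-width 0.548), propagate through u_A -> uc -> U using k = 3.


mean = (92.831 + 89.621 + 90.635 + 94.104 + 91.281 + 90.564) / 6 = 91.506
s = sqrt(sum((x - mean)^2)/(n-1)) = 1.6586189
u_A = s / sqrt(n) = 1.6586189 / sqrt(6) = 0.67712833
u_B1 = 1.461 / sqrt(6) = 0.59645075
u_B2 = 1.249 / sqrt(6) = 0.50990211
u_B3 = 0.548 / sqrt(6) = 0.22372006
uc = sqrt(0.67712833^2 + 0.59645075^2 + 0.50990211^2 + 0.22372006^2) = 1.0603335
U = k * uc = 3 * 1.0603335
U = 3.1810

3.1810


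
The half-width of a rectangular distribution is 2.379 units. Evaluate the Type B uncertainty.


u_B = half_width / sqrt(3)
u_B = 2.379 / 1.7320508
u_B = 1.3735

1.3735


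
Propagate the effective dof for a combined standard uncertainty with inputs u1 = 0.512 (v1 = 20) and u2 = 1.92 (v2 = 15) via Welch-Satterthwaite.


uc = sqrt(u1^2 + u2^2) = sqrt(0.512^2 + 1.92^2) = 1.9870944
v_eff = uc^4 / (u1^4/v1 + u2^4/v2)
= 1.9870944^4 / (0.512^4/20 + 1.92^4/15)
= 15.591001 / 0.90940564
v_eff = 17.1442

17.1442


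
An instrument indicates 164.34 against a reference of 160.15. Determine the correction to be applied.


Correction = standard - reading
= 160.15 - 164.34
= -4.1900

-4.1900


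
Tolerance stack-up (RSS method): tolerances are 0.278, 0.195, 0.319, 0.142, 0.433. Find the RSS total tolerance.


RSS = sqrt(0.278^2 + 0.195^2 + 0.319^2 + 0.142^2 + 0.433^2)
= sqrt(0.424723)
= 0.6517

0.6517


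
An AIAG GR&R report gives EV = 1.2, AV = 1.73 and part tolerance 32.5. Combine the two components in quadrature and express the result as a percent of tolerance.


GRR = sqrt(EV^2 + AV^2) = sqrt(1.2^2 + 1.73^2) = 2.1054453
%GRR = GRR / tol * 100 = 2.1054453 / 32.5 * 100
%GRR = 6.4783

6.4783


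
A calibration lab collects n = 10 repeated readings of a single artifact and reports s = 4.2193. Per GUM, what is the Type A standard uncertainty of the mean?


u_A = s / sqrt(n)
u_A = 4.2193 / sqrt(10)
u_A = 4.2193 / 3.1622777
u_A = 1.3343

1.3343


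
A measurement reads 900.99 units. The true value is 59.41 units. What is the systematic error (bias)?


Systematic error = measured - true
= 900.99 - 59.41
= 841.5800

841.5800


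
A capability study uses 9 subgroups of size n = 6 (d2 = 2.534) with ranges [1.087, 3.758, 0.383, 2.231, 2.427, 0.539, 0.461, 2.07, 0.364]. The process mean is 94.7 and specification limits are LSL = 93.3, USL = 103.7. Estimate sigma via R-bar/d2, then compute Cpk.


R_bar = (1.087 + 3.758 + 0.383 + 2.231 + 2.427 + 0.539 + 0.461 + 2.07 + 0.364) / 9 = 1.48
sigma = R_bar / d2 = 1.48 / 2.534 = 0.58405683
Cp = (USL - LSL)/(6*sigma) = (103.7 - 93.3)/(6*0.58405683) = 2.9677
Cpu = (103.7 - 94.7)/(3*0.58405683) = 5.1365
Cpl = (94.7 - 93.3)/(3*0.58405683) = 0.7990
Cpk = min(Cpu, Cpl) = 0.7990

0.7990


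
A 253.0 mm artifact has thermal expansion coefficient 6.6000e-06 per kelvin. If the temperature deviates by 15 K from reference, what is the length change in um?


dL = L * alpha * dT
= 253.0 * 6.6000e-06 * 15
= 0.0250470 mm
dL_um = 0.0250470 * 1000 = 25.0470 um

25.0470


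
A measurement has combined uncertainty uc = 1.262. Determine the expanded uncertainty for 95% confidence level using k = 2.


U = k * uc
U = 2 * 1.262
U = 2.5240

2.5240


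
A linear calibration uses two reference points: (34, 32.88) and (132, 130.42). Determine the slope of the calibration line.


slope = (y2 - y1) / (x2 - x1)
= (130.42 - 32.88) / (132 - 34)
= 97.5400 / 98
= 0.9953

0.9953


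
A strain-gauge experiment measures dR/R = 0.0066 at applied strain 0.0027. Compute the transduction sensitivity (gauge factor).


GF = (dR/R) / epsilon
= 0.0066 / 0.0027
= 2.4444

2.4444


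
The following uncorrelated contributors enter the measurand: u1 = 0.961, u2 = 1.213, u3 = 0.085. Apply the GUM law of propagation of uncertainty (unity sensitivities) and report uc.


uc = sqrt(0.961^2 + 1.213^2 + 0.085^2)
uc = sqrt(2.402115)
uc = 1.5499

1.5499


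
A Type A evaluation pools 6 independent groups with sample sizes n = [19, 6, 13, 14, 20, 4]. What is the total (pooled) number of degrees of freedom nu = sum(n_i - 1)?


nu = sum_i (n_i - 1)
nu = ((19 - 1) + (6 - 1) + (13 - 1) + (14 - 1) + (20 - 1) + (4 - 1))
nu = 18 + 5 + 12 + 13 + 19 + 3
nu = 70

70


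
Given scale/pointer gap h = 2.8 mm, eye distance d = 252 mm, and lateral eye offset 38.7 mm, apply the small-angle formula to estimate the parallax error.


error = h * offset / d
= 2.8 * 38.7 / 252
= 0.4300

0.4300


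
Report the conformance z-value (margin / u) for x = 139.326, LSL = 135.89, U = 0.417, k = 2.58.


u = U / k = 0.417 / 2.58 = 0.16162791
margin = |LSL - x| = |135.89 - 139.326| = 3.436
z = margin / u = 3.436 / 0.16162791
z = 21.2587

21.2587


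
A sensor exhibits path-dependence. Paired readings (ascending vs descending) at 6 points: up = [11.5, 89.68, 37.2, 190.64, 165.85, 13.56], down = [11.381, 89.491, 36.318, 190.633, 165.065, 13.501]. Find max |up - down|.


|11.5 - 11.381| = 0.1190
|89.68 - 89.491| = 0.1890
|37.2 - 36.318| = 0.8820
|190.64 - 190.633| = 0.0070
|165.85 - 165.065| = 0.7850
|13.56 - 13.501| = 0.0590
hysteresis = max(diffs) = 0.8820

0.8820


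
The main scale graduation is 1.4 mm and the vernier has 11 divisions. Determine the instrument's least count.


LC = MSD / n_div
= 1.4 / 11
= 0.1273

0.1273


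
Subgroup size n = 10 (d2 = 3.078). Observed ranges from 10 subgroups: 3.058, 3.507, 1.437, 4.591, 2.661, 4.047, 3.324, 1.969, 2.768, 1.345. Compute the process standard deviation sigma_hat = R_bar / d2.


R_bar = (3.058 + 3.507 + 1.437 + 4.591 + 2.661 + 4.047 + 3.324 + 1.969 + 2.768 + 1.345) / 10
R_bar = 28.707 / 10 = 2.8707
sigma_hat = R_bar / d2 = 2.8707 / 3.078 = 0.9327

0.9327


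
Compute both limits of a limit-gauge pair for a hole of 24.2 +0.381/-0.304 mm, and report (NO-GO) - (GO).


GO = nominal - lower_tol (smallest hole = maximum material condition)
GO = 24.2 - 0.304 = 23.896
NO-GO = nominal + upper_tol (largest hole = least material condition)
NO-GO = 24.2 + 0.381 = 24.581
spread = NO-GO - GO = 24.581 - 23.896 = 0.6850

0.6850


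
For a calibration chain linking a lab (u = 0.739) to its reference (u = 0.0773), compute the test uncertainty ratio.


TUR = u_lab / u_ref
= 0.739 / 0.0773
= 9.5602

9.5602


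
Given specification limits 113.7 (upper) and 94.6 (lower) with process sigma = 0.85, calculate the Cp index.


Cp = (USL - LSL) / (6 * sigma)
= (113.7 - 94.6) / (6 * 0.85)
= 19.1000 / 5.1000
= 3.7451

3.7451


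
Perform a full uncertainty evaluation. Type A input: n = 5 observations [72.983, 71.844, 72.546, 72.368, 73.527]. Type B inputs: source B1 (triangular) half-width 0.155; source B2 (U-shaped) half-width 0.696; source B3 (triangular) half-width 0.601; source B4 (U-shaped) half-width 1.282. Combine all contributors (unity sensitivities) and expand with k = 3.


mean = (72.983 + 71.844 + 72.546 + 72.368 + 73.527) / 5 = 72.6536
s = sqrt(sum((x - mean)^2)/(n-1)) = 0.6363822
u_A = s / sqrt(n) = 0.6363822 / sqrt(5) = 0.28459877
u_B1 = 0.155 / sqrt(6) = 0.063278485
u_B2 = 0.696 / sqrt(2) = 0.49214632
u_B3 = 0.601 / sqrt(6) = 0.24535722
u_B4 = 1.282 / sqrt(2) = 0.90651089
uc = sqrt(0.28459877^2 + 0.063278485^2 + 0.49214632^2 + 0.24535722^2 + 0.90651089^2) = 1.099623
U = k * uc = 3 * 1.099623
U = 3.2989

3.2989


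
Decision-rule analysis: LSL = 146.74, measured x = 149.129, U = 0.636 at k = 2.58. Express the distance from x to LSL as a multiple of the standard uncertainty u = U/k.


u = U / k = 0.636 / 2.58 = 0.24651163
margin = |LSL - x| = |146.74 - 149.129| = 2.389
z = margin / u = 2.389 / 0.24651163
z = 9.6912

9.6912


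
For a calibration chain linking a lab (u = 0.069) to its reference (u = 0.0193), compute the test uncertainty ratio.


TUR = u_lab / u_ref
= 0.069 / 0.0193
= 3.5751

3.5751


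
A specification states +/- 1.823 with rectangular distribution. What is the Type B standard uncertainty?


u_B = half_width / sqrt(3)
u_B = 1.823 / 1.7320508
u_B = 1.0525

1.0525


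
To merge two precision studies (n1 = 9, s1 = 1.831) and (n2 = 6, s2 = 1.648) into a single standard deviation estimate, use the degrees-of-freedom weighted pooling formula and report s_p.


s_p = sqrt(((n1-1)*s1^2 + (n2-1)*s2^2) / (n1+n2-2))
numerator = (9-1)*1.831^2 + (6-1)*1.648^2 = 26.820488 + 13.57952 = 40.400008
denominator = 9 + 6 - 2 = 13
s_p^2 = 40.400008 / 13 = 3.1076929
s_p = sqrt(3.1076929) = 1.7629

1.7629


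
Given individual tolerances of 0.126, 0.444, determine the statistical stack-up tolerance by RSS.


RSS = sqrt(0.126^2 + 0.444^2)
= sqrt(0.213012)
= 0.4615

0.4615


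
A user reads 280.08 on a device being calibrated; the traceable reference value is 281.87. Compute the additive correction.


Correction = standard - reading
= 281.87 - 280.08
= 1.7900

1.7900


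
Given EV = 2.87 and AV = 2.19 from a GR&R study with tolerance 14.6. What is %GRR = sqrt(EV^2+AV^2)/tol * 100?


GRR = sqrt(EV^2 + AV^2) = sqrt(2.87^2 + 2.19^2) = 3.6101247
%GRR = GRR / tol * 100 = 3.6101247 / 14.6 * 100
%GRR = 24.7269

24.7269


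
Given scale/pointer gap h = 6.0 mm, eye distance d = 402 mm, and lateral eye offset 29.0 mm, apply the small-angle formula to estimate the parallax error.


error = h * offset / d
= 6.0 * 29.0 / 402
= 0.4328

0.4328


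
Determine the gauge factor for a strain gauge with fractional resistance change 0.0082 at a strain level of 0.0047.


GF = (dR/R) / epsilon
= 0.0082 / 0.0047
= 1.7447

1.7447


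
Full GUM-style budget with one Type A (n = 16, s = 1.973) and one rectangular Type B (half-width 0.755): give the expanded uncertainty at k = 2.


u_A = s / sqrt(n) = 1.973 / sqrt(16) = 0.49325
u_B = half_width / sqrt(3) = 0.755 / sqrt(3) = 0.43589945
uc = sqrt(u_A^2 + u_B^2) = sqrt(0.49325^2 + 0.43589945^2) = 0.65825823
U = k * uc = 2 * 0.65825823
U = 1.3165

1.3165


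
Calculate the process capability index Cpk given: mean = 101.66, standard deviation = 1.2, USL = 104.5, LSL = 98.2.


Cpu = (USL - mean) / (3*sigma) = (104.5 - 101.66) / (3*1.2) = 0.7889
Cpl = (mean - LSL) / (3*sigma) = (101.66 - 98.2) / (3*1.2) = 0.9611
Cpk = min(Cpu, Cpl) = 0.7889

0.7889


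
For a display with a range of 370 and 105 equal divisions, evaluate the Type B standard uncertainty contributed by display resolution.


resolution = range / divisions
resolution = 370 / 105 = 3.5238095
u_res = resolution / (2*sqrt(3))
u_res = 3.5238095 / 3.4641016
u_res = 1.0172

1.0172


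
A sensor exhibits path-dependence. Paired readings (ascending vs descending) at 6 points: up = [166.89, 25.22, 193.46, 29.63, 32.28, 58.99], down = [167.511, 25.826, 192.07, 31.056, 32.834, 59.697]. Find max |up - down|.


|166.89 - 167.511| = 0.6210
|25.22 - 25.826| = 0.6060
|193.46 - 192.07| = 1.3900
|29.63 - 31.056| = 1.4260
|32.28 - 32.834| = 0.5540
|58.99 - 59.697| = 0.7070
hysteresis = max(diffs) = 1.4260

1.4260


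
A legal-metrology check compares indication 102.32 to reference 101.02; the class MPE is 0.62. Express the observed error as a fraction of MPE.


e = indication - reference = 102.32 - 101.02 = 1.3000
|e| = 1.3000
ratio = |e| / MPE = 1.3000 / 0.62
ratio = 2.0968

2.0968


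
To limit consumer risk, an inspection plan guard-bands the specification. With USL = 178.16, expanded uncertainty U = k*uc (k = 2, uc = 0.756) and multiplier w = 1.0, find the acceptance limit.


U = k * uc = 2 * 0.756 = 1.512
guard band g = w * U = 1.0 * 1.512 = 1.512
AL = USL - g = 178.16 - 1.512
AL = 176.6480

176.6480


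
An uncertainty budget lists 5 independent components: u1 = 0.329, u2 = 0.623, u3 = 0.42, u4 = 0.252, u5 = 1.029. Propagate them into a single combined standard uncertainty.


uc = sqrt(0.329^2 + 0.623^2 + 0.42^2 + 0.252^2 + 1.029^2)
uc = sqrt(1.795115)
uc = 1.3398

1.3398


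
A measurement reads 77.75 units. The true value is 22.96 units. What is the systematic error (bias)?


Systematic error = measured - true
= 77.75 - 22.96
= 54.7900

54.7900


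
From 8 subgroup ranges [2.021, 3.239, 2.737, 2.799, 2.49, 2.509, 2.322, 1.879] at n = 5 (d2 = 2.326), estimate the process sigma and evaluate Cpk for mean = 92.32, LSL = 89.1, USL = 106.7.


R_bar = (2.021 + 3.239 + 2.737 + 2.799 + 2.49 + 2.509 + 2.322 + 1.879) / 8 = 2.4995
sigma = R_bar / d2 = 2.4995 / 2.326 = 1.0745916
Cp = (USL - LSL)/(6*sigma) = (106.7 - 89.1)/(6*1.0745916) = 2.7297
Cpu = (106.7 - 92.32)/(3*1.0745916) = 4.4606
Cpl = (92.32 - 89.1)/(3*1.0745916) = 0.9988
Cpk = min(Cpu, Cpl) = 0.9988

0.9988


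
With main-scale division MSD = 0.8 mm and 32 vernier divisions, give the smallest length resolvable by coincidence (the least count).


LC = MSD / n_div
= 0.8 / 32
= 0.0250

0.0250


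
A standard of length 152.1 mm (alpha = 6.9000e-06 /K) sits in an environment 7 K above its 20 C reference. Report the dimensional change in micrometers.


dL = L * alpha * dT
= 152.1 * 6.9000e-06 * 7
= 0.0073464 mm
dL_um = 0.0073464 * 1000 = 7.3464 um

7.3464


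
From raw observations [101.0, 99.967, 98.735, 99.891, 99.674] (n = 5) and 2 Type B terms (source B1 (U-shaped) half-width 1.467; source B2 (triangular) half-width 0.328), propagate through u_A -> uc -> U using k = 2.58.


mean = (101.0 + 99.967 + 98.735 + 99.891 + 99.674) / 5 = 99.8534
s = sqrt(sum((x - mean)^2)/(n-1)) = 0.8080862
u_A = s / sqrt(n) = 0.8080862 / sqrt(5) = 0.36138713
u_B1 = 1.467 / sqrt(2) = 1.0373256
u_B2 = 0.328 / sqrt(6) = 0.13390544
uc = sqrt(0.36138713^2 + 1.0373256^2 + 0.13390544^2) = 1.1066055
U = k * uc = 2.58 * 1.1066055
U = 2.8550

2.8550


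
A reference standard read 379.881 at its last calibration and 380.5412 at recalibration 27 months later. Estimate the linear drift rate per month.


rate = (v2 - v1) / months
= (380.5412 - 379.881) / 27
= 0.6602 / 27
= 0.0245

0.0245


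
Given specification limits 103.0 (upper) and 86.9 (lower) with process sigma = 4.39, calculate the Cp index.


Cp = (USL - LSL) / (6 * sigma)
= (103.0 - 86.9) / (6 * 4.39)
= 16.1000 / 26.3400
= 0.6112

0.6112


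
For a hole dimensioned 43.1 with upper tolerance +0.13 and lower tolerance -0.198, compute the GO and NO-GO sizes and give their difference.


GO = nominal - lower_tol (smallest hole = maximum material condition)
GO = 43.1 - 0.198 = 42.902
NO-GO = nominal + upper_tol (largest hole = least material condition)
NO-GO = 43.1 + 0.13 = 43.23
spread = NO-GO - GO = 43.23 - 42.902 = 0.3280

0.3280


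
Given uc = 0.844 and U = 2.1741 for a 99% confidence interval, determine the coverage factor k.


k = U / uc
k = 2.1741 / 0.844
k = 2.576

2.576


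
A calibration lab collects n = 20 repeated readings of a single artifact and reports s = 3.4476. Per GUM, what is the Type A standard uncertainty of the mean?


u_A = s / sqrt(n)
u_A = 3.4476 / sqrt(20)
u_A = 3.4476 / 4.472136
u_A = 0.7709

0.7709


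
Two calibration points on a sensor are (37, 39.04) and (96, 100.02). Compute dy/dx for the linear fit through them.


slope = (y2 - y1) / (x2 - x1)
= (100.02 - 39.04) / (96 - 37)
= 60.9800 / 59
= 1.0336

1.0336


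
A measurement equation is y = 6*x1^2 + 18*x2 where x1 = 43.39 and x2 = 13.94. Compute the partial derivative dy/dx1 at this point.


y = 6*x1^2 + 18*x2
dy/dx1 = 2*6*x1
Evaluate at x1 = 43.39: c1 = 12 * 43.39
c1 = 520.6800

520.6800


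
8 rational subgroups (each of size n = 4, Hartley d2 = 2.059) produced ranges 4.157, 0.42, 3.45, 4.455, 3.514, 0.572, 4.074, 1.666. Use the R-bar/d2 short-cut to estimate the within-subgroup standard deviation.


R_bar = (4.157 + 0.42 + 3.45 + 4.455 + 3.514 + 0.572 + 4.074 + 1.666) / 8
R_bar = 22.308 / 8 = 2.7885
sigma_hat = R_bar / d2 = 2.7885 / 2.059 = 1.3543

1.3543


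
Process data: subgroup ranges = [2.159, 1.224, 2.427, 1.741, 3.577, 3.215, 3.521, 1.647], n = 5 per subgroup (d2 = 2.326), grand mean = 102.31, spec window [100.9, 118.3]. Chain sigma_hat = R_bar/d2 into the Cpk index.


R_bar = (2.159 + 1.224 + 2.427 + 1.741 + 3.577 + 3.215 + 3.521 + 1.647) / 8 = 2.438875
sigma = R_bar / d2 = 2.438875 / 2.326 = 1.0485275
Cp = (USL - LSL)/(6*sigma) = (118.3 - 100.9)/(6*1.0485275) = 2.7658
Cpu = (118.3 - 102.31)/(3*1.0485275) = 5.0833
Cpl = (102.31 - 100.9)/(3*1.0485275) = 0.4482
Cpk = min(Cpu, Cpl) = 0.4482

0.4482


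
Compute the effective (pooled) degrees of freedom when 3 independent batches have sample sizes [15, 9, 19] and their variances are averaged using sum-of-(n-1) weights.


nu = sum_i (n_i - 1)
nu = ((15 - 1) + (9 - 1) + (19 - 1))
nu = 14 + 8 + 18
nu = 40

40


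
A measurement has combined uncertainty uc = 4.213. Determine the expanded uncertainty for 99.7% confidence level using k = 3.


U = k * uc
U = 3 * 4.213
U = 12.6390

12.6390


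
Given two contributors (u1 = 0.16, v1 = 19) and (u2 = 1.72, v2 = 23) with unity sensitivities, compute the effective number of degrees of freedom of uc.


uc = sqrt(u1^2 + u2^2) = sqrt(0.16^2 + 1.72^2) = 1.7274258
v_eff = uc^4 / (u1^4/v1 + u2^4/v2)
= 1.7274258^4 / (0.16^4/19 + 1.72^4/23)
= 8.9042554 / 0.38056191
v_eff = 23.3977

23.3977


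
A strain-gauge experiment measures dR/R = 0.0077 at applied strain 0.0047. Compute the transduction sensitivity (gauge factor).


GF = (dR/R) / epsilon
= 0.0077 / 0.0047
= 1.6383

1.6383


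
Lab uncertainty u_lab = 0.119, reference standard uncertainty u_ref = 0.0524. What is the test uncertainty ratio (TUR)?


TUR = u_lab / u_ref
= 0.119 / 0.0524
= 2.2710

2.2710


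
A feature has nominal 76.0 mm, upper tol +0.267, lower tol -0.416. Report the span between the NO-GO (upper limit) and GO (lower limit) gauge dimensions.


GO = nominal - lower_tol (smallest hole = maximum material condition)
GO = 76.0 - 0.416 = 75.584
NO-GO = nominal + upper_tol (largest hole = least material condition)
NO-GO = 76.0 + 0.267 = 76.267
spread = NO-GO - GO = 76.267 - 75.584 = 0.6830

0.6830


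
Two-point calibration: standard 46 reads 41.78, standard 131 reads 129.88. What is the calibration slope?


slope = (y2 - y1) / (x2 - x1)
= (129.88 - 41.78) / (131 - 46)
= 88.1000 / 85
= 1.0365

1.0365


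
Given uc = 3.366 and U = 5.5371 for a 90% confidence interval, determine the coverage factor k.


k = U / uc
k = 5.5371 / 3.366
k = 1.645

1.645


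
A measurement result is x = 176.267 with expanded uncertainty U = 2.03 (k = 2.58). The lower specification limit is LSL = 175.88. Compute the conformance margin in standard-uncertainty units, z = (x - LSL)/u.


u = U / k = 2.03 / 2.58 = 0.78682171
margin = |LSL - x| = |175.88 - 176.267| = 0.387
z = margin / u = 0.387 / 0.78682171
z = 0.4919

0.4919


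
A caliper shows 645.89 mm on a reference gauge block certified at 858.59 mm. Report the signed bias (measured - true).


Systematic error = measured - true
= 645.89 - 858.59
= -212.7000

-212.7000


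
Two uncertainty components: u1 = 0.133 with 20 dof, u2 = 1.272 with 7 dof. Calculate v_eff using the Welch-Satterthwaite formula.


uc = sqrt(u1^2 + u2^2) = sqrt(0.133^2 + 1.272^2) = 1.2789343
v_eff = uc^4 / (u1^4/v1 + u2^4/v2)
= 1.2789343^4 / (0.133^4/20 + 1.272^4/7)
= 2.675426 / 0.37399739
v_eff = 7.1536

7.1536


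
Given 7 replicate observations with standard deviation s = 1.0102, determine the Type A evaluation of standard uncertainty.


u_A = s / sqrt(n)
u_A = 1.0102 / sqrt(7)
u_A = 1.0102 / 2.6457513
u_A = 0.3818

0.3818


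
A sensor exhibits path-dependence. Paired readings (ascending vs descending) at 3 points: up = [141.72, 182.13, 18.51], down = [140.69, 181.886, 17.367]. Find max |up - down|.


|141.72 - 140.69| = 1.0300
|182.13 - 181.886| = 0.2440
|18.51 - 17.367| = 1.1430
hysteresis = max(diffs) = 1.1430

1.1430


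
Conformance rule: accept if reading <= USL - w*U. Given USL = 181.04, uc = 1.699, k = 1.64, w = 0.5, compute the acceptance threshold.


U = k * uc = 1.64 * 1.699 = 2.78636
guard band g = w * U = 0.5 * 2.78636 = 1.39318
AL = USL - g = 181.04 - 1.39318
AL = 179.6468

179.6468


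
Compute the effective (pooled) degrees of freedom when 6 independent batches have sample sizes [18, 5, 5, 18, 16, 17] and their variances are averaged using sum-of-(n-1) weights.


nu = sum_i (n_i - 1)
nu = ((18 - 1) + (5 - 1) + (5 - 1) + (18 - 1) + (16 - 1) + (17 - 1))
nu = 17 + 4 + 4 + 17 + 15 + 16
nu = 73

73


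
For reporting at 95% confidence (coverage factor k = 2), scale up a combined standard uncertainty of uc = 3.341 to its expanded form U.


U = k * uc
U = 2 * 3.341
U = 6.6820

6.6820


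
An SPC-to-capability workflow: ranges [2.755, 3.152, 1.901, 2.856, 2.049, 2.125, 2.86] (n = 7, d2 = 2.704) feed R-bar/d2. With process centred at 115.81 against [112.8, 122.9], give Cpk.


R_bar = (2.755 + 3.152 + 1.901 + 2.856 + 2.049 + 2.125 + 2.86) / 7 = 2.5282857
sigma = R_bar / d2 = 2.5282857 / 2.704 = 0.9350169
Cp = (USL - LSL)/(6*sigma) = (122.9 - 112.8)/(6*0.9350169) = 1.8003
Cpu = (122.9 - 115.81)/(3*0.9350169) = 2.5276
Cpl = (115.81 - 112.8)/(3*0.9350169) = 1.0731
Cpk = min(Cpu, Cpl) = 1.0731

1.0731


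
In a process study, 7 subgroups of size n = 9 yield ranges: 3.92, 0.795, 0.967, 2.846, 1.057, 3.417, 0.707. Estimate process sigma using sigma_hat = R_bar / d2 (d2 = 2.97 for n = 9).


R_bar = (3.92 + 0.795 + 0.967 + 2.846 + 1.057 + 3.417 + 0.707) / 7
R_bar = 13.709 / 7 = 1.9584286
sigma_hat = R_bar / d2 = 1.9584286 / 2.97 = 0.6594

0.6594


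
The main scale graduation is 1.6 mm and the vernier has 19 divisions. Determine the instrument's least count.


LC = MSD / n_div
= 1.6 / 19
= 0.0842

0.0842


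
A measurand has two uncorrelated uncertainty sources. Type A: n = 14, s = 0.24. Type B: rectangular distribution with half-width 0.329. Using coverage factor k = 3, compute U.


u_A = s / sqrt(n) = 0.24 / sqrt(14) = 0.064142698
u_B = half_width / sqrt(3) = 0.329 / sqrt(3) = 0.18994824
uc = sqrt(u_A^2 + u_B^2) = sqrt(0.064142698^2 + 0.18994824^2) = 0.20048596
U = k * uc = 3 * 0.20048596
U = 0.6015

0.6015


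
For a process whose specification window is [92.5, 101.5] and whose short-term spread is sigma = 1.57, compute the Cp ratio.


Cp = (USL - LSL) / (6 * sigma)
= (101.5 - 92.5) / (6 * 1.57)
= 9.0000 / 9.4200
= 0.9554

0.9554


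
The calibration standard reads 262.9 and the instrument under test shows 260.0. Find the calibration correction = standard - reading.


Correction = standard - reading
= 262.9 - 260.0
= 2.9000

2.9000


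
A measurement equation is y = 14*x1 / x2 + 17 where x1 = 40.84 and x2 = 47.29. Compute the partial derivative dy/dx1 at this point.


y = 14*x1 / x2 + 17
dy/dx1 = 14/x2
Evaluate at x2 = 47.29: c1 = 14 / 47.29
c1 = 0.2960

0.2960


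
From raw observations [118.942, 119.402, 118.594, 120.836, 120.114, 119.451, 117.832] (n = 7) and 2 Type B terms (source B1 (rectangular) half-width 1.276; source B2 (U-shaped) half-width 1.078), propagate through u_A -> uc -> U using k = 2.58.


mean = (118.942 + 119.402 + 118.594 + 120.836 + 120.114 + 119.451 + 117.832) / 7 = 119.3101429
s = sqrt(sum((x - mean)^2)/(n-1)) = 0.98623872
u_A = s / sqrt(n) = 0.98623872 / sqrt(7) = 0.3727632
u_B1 = 1.276 / sqrt(3) = 0.73669894
u_B2 = 1.078 / sqrt(2) = 0.76226111
uc = sqrt(0.3727632^2 + 0.73669894^2 + 0.76226111^2) = 1.123708
U = k * uc = 2.58 * 1.123708
U = 2.8992

2.8992


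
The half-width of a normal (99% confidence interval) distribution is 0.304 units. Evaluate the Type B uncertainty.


u_B = half_width / 2.576
u_B = 0.304 / 2.576
u_B = 0.1180

0.1180


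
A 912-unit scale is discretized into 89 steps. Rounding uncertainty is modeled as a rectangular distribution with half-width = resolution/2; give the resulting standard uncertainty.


resolution = range / divisions
resolution = 912 / 89 = 10.247191
u_res = resolution / (2*sqrt(3))
u_res = 10.247191 / 3.4641016
u_res = 2.9581

2.9581


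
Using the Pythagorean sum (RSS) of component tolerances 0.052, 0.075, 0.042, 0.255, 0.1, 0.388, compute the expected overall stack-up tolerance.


RSS = sqrt(0.052^2 + 0.075^2 + 0.042^2 + 0.255^2 + 0.1^2 + 0.388^2)
= sqrt(0.235662)
= 0.4855

0.4855


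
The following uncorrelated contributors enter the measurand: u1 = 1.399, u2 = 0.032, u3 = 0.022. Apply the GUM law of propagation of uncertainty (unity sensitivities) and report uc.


uc = sqrt(1.399^2 + 0.032^2 + 0.022^2)
uc = sqrt(1.958709)
uc = 1.3995

1.3995


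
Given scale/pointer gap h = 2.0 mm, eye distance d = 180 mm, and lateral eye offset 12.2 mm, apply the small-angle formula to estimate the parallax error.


error = h * offset / d
= 2.0 * 12.2 / 180
= 0.1356

0.1356


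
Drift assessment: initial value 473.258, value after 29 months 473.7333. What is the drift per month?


rate = (v2 - v1) / months
= (473.7333 - 473.258) / 29
= 0.4753 / 29
= 0.0164

0.0164


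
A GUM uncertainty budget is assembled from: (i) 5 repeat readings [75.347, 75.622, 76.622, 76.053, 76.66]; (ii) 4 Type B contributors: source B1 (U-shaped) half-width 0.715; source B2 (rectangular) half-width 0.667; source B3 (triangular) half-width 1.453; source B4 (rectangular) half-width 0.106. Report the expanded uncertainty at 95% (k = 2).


mean = (75.347 + 75.622 + 76.622 + 76.053 + 76.66) / 5 = 76.0608
s = sqrt(sum((x - mean)^2)/(n-1)) = 0.58653704
u_A = s / sqrt(n) = 0.58653704 / sqrt(5) = 0.26230734
u_B1 = 0.715 / sqrt(2) = 0.50558135
u_B2 = 0.667 / sqrt(3) = 0.38509263
u_B3 = 1.453 / sqrt(6) = 0.59318477
u_B4 = 0.106 / sqrt(3) = 0.061199129
uc = sqrt(0.26230734^2 + 0.50558135^2 + 0.38509263^2 + 0.59318477^2 + 0.061199129^2) = 0.91012498
U = k * uc = 2 * 0.91012498
U = 1.8202

1.8202


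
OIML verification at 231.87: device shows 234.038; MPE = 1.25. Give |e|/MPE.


e = indication - reference = 234.038 - 231.87 = 2.1680
|e| = 2.1680
ratio = |e| / MPE = 2.1680 / 1.25
ratio = 1.7344

1.7344


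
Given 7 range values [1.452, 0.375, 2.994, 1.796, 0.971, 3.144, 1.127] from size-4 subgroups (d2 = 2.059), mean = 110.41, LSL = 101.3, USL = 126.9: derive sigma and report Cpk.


R_bar = (1.452 + 0.375 + 2.994 + 1.796 + 0.971 + 3.144 + 1.127) / 7 = 1.6941429
sigma = R_bar / d2 = 1.6941429 / 2.059 = 0.82279888
Cp = (USL - LSL)/(6*sigma) = (126.9 - 101.3)/(6*0.82279888) = 5.1856
Cpu = (126.9 - 110.41)/(3*0.82279888) = 6.6804
Cpl = (110.41 - 101.3)/(3*0.82279888) = 3.6907
Cpk = min(Cpu, Cpl) = 3.6907

3.6907


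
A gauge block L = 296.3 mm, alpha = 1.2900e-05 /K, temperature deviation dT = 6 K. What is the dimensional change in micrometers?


dL = L * alpha * dT
= 296.3 * 1.2900e-05 * 6
= 0.0229336 mm
dL_um = 0.0229336 * 1000 = 22.9336 um

22.9336


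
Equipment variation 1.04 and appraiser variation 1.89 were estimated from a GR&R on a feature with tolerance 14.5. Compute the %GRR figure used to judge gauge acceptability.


GRR = sqrt(EV^2 + AV^2) = sqrt(1.04^2 + 1.89^2) = 2.1572436
%GRR = GRR / tol * 100 = 2.1572436 / 14.5 * 100
%GRR = 14.8775

14.8775


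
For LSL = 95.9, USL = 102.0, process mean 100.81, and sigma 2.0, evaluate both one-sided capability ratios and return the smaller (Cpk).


Cpu = (USL - mean) / (3*sigma) = (102.0 - 100.81) / (3*2.0) = 0.1983
Cpl = (mean - LSL) / (3*sigma) = (100.81 - 95.9) / (3*2.0) = 0.8183
Cpk = min(Cpu, Cpl) = 0.1983

0.1983


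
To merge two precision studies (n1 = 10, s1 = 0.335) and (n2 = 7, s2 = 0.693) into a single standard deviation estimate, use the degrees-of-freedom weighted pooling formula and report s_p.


s_p = sqrt(((n1-1)*s1^2 + (n2-1)*s2^2) / (n1+n2-2))
numerator = (10-1)*0.335^2 + (7-1)*0.693^2 = 1.010025 + 2.881494 = 3.891519
denominator = 10 + 7 - 2 = 15
s_p^2 = 3.891519 / 15 = 0.2594346
s_p = sqrt(0.2594346) = 0.5093

0.5093


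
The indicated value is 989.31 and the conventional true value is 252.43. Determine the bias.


Systematic error = measured - true
= 989.31 - 252.43
= 736.8800

736.8800


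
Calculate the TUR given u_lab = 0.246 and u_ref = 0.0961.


TUR = u_lab / u_ref
= 0.246 / 0.0961
= 2.5598

2.5598


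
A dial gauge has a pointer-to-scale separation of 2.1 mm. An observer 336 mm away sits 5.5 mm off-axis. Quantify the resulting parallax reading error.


error = h * offset / d
= 2.1 * 5.5 / 336
= 0.0344

0.0344


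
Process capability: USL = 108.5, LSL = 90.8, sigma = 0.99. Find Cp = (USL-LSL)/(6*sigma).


Cp = (USL - LSL) / (6 * sigma)
= (108.5 - 90.8) / (6 * 0.99)
= 17.7000 / 5.9400
= 2.9798

2.9798


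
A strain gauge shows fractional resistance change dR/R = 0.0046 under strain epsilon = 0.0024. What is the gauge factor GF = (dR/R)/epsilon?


GF = (dR/R) / epsilon
= 0.0046 / 0.0024
= 1.9167

1.9167


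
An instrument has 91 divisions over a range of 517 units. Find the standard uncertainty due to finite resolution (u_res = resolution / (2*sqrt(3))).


resolution = range / divisions
resolution = 517 / 91 = 5.6813187
u_res = resolution / (2*sqrt(3))
u_res = 5.6813187 / 3.4641016
u_res = 1.6401

1.6401


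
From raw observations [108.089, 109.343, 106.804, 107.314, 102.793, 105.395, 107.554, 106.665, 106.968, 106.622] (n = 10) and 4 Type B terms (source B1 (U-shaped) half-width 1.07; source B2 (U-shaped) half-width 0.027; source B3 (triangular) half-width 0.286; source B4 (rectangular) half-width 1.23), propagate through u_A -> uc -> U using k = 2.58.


mean = (108.089 + 109.343 + 106.804 + 107.314 + 102.793 + 105.395 + 107.554 + 106.665 + 106.968 + 106.622) / 10 = 106.7547
s = sqrt(sum((x - mean)^2)/(n-1)) = 1.7336149
u_A = s / sqrt(n) = 1.7336149 / sqrt(10) = 0.54821717
u_B1 = 1.07 / sqrt(2) = 0.75660426
u_B2 = 0.027 / sqrt(2) = 0.019091883
u_B3 = 0.286 / sqrt(6) = 0.11675901
u_B4 = 1.23 / sqrt(3) = 0.71014083
uc = sqrt(0.54821717^2 + 0.75660426^2 + 0.019091883^2 + 0.11675901^2 + 0.71014083^2) = 1.1795292
U = k * uc = 2.58 * 1.1795292
U = 3.0432

3.0432


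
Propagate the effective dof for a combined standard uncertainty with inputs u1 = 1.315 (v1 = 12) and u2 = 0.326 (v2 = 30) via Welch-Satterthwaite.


uc = sqrt(u1^2 + u2^2) = sqrt(1.315^2 + 0.326^2) = 1.3548066
v_eff = uc^4 / (u1^4/v1 + u2^4/v2)
= 1.3548066^4 / (1.315^4/12 + 0.326^4/30)
= 3.3690636 / 0.24956141
v_eff = 13.4999

13.4999


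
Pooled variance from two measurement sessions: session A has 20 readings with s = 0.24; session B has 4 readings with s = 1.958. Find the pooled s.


s_p = sqrt(((n1-1)*s1^2 + (n2-1)*s2^2) / (n1+n2-2))
numerator = (20-1)*0.24^2 + (4-1)*1.958^2 = 1.0944 + 11.501292 = 12.595692
denominator = 20 + 4 - 2 = 22
s_p^2 = 12.595692 / 22 = 0.57253145
s_p = sqrt(0.57253145) = 0.7567

0.7567


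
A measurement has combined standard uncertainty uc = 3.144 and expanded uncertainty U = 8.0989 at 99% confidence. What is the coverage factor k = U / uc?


k = U / uc
k = 8.0989 / 3.144
k = 2.576

2.576


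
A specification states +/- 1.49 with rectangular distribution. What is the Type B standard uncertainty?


u_B = half_width / sqrt(3)
u_B = 1.49 / 1.7320508
u_B = 0.8603

0.8603


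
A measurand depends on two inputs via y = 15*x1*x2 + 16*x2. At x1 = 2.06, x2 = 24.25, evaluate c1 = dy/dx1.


y = 15*x1*x2 + 16*x2
dy/dx1 = 15*x2
Evaluate at x2 = 24.25: c1 = 15 * 24.25
c1 = 363.7500

363.7500


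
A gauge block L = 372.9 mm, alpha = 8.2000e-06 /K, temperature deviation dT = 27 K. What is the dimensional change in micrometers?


dL = L * alpha * dT
= 372.9 * 8.2000e-06 * 27
= 0.0825601 mm
dL_um = 0.0825601 * 1000 = 82.5601 um

82.5601


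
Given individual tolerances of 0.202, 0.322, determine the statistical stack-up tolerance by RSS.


RSS = sqrt(0.202^2 + 0.322^2)
= sqrt(0.144488)
= 0.3801

0.3801


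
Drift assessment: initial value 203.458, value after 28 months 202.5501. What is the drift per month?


rate = (v2 - v1) / months
= (202.5501 - 203.458) / 28
= -0.9079 / 28
= -0.0324

-0.0324


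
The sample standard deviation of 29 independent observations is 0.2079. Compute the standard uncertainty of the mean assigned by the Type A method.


u_A = s / sqrt(n)
u_A = 0.2079 / sqrt(29)
u_A = 0.2079 / 5.3851648
u_A = 0.0386

0.0386


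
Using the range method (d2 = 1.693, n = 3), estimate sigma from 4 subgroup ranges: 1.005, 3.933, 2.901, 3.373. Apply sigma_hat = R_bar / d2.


R_bar = (1.005 + 3.933 + 2.901 + 3.373) / 4
R_bar = 11.212 / 4 = 2.803
sigma_hat = R_bar / d2 = 2.803 / 1.693 = 1.6556

1.6556


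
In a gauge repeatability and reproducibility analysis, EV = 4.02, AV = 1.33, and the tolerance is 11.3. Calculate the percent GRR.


GRR = sqrt(EV^2 + AV^2) = sqrt(4.02^2 + 1.33^2) = 4.2343004
%GRR = GRR / tol * 100 = 4.2343004 / 11.3 * 100
%GRR = 37.4717

37.4717


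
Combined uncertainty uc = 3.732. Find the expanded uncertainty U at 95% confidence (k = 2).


U = k * uc
U = 2 * 3.732
U = 7.4640

7.4640


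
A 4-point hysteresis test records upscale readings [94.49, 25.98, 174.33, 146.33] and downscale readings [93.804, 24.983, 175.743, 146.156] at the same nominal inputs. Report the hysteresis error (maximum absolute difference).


|94.49 - 93.804| = 0.6860
|25.98 - 24.983| = 0.9970
|174.33 - 175.743| = 1.4130
|146.33 - 146.156| = 0.1740
hysteresis = max(diffs) = 1.4130

1.4130


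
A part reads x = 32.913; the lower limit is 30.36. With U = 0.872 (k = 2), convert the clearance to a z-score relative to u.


u = U / k = 0.872 / 2 = 0.436
margin = |LSL - x| = |30.36 - 32.913| = 2.553
z = margin / u = 2.553 / 0.436
z = 5.8555

5.8555


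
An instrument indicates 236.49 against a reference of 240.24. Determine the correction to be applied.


Correction = standard - reading
= 240.24 - 236.49
= 3.7500

3.7500


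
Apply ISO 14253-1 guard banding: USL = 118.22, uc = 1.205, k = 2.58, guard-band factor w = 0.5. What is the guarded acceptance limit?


U = k * uc = 2.58 * 1.205 = 3.1089
guard band g = w * U = 0.5 * 3.1089 = 1.55445
AL = USL - g = 118.22 - 1.55445
AL = 116.6655

116.6655


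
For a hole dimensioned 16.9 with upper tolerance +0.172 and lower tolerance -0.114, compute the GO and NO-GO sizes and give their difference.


GO = nominal - lower_tol (smallest hole = maximum material condition)
GO = 16.9 - 0.114 = 16.786
NO-GO = nominal + upper_tol (largest hole = least material condition)
NO-GO = 16.9 + 0.172 = 17.072
spread = NO-GO - GO = 17.072 - 16.786 = 0.2860

0.2860


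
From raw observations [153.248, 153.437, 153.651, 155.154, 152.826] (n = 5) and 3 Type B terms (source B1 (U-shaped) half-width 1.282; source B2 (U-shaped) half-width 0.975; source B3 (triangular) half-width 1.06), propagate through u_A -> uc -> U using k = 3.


mean = (153.248 + 153.437 + 153.651 + 155.154 + 152.826) / 5 = 153.6632
s = sqrt(sum((x - mean)^2)/(n-1)) = 0.88700265
u_A = s / sqrt(n) = 0.88700265 / sqrt(5) = 0.39667964
u_B1 = 1.282 / sqrt(2) = 0.90651089
u_B2 = 0.975 / sqrt(2) = 0.68942911
u_B3 = 1.06 / sqrt(6) = 0.43274319
uc = sqrt(0.39667964^2 + 0.90651089^2 + 0.68942911^2 + 0.43274319^2) = 1.2812868
U = k * uc = 3 * 1.2812868
U = 3.8439

3.8439


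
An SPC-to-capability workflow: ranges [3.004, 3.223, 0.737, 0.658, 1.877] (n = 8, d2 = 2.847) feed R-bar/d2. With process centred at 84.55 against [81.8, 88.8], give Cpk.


R_bar = (3.004 + 3.223 + 0.737 + 0.658 + 1.877) / 5 = 1.8998
sigma = R_bar / d2 = 1.8998 / 2.847 = 0.66729891
Cp = (USL - LSL)/(6*sigma) = (88.8 - 81.8)/(6*0.66729891) = 1.7483
Cpu = (88.8 - 84.55)/(3*0.66729891) = 2.1230
Cpl = (84.55 - 81.8)/(3*0.66729891) = 1.3737
Cpk = min(Cpu, Cpl) = 1.3737

1.3737
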